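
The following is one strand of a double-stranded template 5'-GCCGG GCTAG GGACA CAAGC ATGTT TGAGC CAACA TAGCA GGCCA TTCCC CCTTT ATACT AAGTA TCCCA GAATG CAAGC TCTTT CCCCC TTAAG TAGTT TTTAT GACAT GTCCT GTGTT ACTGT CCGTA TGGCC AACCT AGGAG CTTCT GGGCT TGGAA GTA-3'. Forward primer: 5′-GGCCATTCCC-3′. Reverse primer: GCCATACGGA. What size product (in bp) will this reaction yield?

Forward primer GGCCATTCCC is found on the top strand at positions 41–50.
Taking the reverse complement of GCCATACGGA gives TCCGTATGGC, found at positions 125–134 on the template; the primer anneals here to the top strand with its 3' end pointing upstream.
The product runs from position 41 to position 134, so its length is 134 − 41 + 1 = 94 bp.

94 bp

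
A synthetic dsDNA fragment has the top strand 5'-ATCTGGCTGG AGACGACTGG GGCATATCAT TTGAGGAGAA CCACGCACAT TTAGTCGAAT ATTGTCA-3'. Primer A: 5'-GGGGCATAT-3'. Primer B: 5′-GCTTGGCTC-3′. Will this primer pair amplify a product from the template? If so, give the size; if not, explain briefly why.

No product — primer B has no binding site in the template.

Primer B (GCTTGGCTC) does not match the top strand, and its reverse complement GAGCCAAGC does not match either.
With no annealing site for primer B, no amplification occurs.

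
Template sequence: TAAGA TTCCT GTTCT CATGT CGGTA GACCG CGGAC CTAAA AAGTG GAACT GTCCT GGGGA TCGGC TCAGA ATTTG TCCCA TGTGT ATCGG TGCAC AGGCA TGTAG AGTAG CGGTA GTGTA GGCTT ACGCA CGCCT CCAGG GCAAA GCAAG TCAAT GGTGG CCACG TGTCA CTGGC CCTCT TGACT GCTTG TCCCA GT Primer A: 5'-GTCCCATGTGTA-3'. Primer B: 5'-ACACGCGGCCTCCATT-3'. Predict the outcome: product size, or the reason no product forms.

Primer B (ACACGCGGCCTCCATT) does not match the top strand, and its reverse complement AATGGAGGCCGCGTGT does not match either.
With no annealing site for primer B, no amplification occurs.

No product — primer B has no binding site in the template.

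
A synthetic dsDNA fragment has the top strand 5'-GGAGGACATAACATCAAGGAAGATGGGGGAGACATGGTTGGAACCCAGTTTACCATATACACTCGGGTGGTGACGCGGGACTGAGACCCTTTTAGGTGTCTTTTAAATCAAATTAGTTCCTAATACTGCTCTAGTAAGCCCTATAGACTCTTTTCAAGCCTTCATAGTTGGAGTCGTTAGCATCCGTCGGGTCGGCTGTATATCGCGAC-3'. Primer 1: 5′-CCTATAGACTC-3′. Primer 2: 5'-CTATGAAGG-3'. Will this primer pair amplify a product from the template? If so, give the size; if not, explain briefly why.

Yes — a 28 bp product.

Primer 1 (CCTATAGACTC) matches the top strand at positions 140–150; it acts as a forward primer.
Primer 2's reverse complement is CCTTCATAG, matching the top strand at positions 159–167; it acts as a reverse primer.
The 3' ends face each other across positions 140–167, giving a 28 bp product.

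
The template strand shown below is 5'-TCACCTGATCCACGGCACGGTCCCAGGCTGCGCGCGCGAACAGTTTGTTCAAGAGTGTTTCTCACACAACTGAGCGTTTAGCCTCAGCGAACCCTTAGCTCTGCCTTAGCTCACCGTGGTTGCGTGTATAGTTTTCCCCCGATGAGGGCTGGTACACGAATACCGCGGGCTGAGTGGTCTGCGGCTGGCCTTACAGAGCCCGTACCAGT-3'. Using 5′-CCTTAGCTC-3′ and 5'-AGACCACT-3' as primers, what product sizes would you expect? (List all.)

The forward primer CCTTAGCTC matches the top strand at positions 93–101, 104–112.
The reverse primer's reverse complement is AGTGGTCT, matching at positions 173–180.
Each forward site pairs with the reverse site to give a product ending at position 180: sizes 88, 77 bp.

88 bp, 77 bp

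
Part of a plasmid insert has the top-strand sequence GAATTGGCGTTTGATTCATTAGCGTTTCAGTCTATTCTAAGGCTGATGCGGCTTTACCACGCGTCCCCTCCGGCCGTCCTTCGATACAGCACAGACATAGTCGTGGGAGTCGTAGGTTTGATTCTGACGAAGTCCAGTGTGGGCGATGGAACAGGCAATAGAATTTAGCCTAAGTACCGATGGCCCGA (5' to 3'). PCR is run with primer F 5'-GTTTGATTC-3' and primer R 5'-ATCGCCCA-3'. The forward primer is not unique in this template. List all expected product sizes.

139 bp, 32 bp

The forward primer GTTTGATTC matches the top strand at positions 9–17, 116–124.
The reverse primer's reverse complement is TGGGCGAT, matching at positions 140–147.
Each forward site pairs with the reverse site to give a product ending at position 147: sizes 139, 32 bp.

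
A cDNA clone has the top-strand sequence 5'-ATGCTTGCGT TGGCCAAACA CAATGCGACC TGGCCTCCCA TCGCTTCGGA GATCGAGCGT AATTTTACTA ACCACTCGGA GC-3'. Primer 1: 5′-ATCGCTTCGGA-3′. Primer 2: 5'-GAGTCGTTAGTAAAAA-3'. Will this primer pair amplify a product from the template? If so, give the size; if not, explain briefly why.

Primer 2 (GAGTCGTTAGTAAAAA) does not match the top strand, and its reverse complement TTTTTACTAACGACTC does not match either.
With no annealing site for primer 2, no amplification occurs.

No product — primer 2 has no binding site in the template.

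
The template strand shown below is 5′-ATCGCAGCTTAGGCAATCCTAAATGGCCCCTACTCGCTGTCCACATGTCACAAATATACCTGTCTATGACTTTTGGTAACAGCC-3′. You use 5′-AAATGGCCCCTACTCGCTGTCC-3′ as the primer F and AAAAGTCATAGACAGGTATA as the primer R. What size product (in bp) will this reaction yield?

Forward primer AAATGGCCCCTACTCGCTGTCC is found on the top strand at positions 21–42.
The reverse primer's reverse complement is TATACCTGTCTATGACTTTT, which matches the template at positions 55–74.
The product runs from position 21 to position 74, so its length is 74 − 21 + 1 = 54 bp.

54 bp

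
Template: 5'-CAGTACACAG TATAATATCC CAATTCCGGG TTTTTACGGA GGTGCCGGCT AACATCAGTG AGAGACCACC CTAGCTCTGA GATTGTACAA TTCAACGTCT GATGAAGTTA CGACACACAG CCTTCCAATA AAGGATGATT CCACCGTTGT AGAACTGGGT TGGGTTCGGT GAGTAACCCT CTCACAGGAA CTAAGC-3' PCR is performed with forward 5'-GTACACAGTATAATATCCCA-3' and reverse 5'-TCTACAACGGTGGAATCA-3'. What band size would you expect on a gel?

The forward primer matches the template at positions 3–22.
Reverse complement of the reverse primer: TGATTCCACCGTTGTAGA. This occurs on the top strand at positions 136–153.
Product length = (reverse-primer end) − (forward-primer start) + 1 = 153 − 3 + 1 = 151 bp.

151 bp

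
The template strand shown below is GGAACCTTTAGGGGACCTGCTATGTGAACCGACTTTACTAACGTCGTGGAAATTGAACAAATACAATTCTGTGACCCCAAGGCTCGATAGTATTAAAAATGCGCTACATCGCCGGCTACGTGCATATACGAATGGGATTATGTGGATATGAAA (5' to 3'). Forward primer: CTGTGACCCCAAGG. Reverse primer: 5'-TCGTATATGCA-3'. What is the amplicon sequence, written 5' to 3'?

Forward primer CTGTGACCCCAAGG is found on the top strand at positions 69–82.
Taking the reverse complement of TCGTATATGCA gives TGCATATACGA, found at positions 121–131 on the template; the primer anneals here to the top strand with its 3' end pointing upstream.
The product is the template from position 69 through 131 (63 bp).

5'-CTGTGACCCCAAGGCTCGATAGTATTAAAAATGCGCTACATCGCCGGCTACGTGCATATACGA-3'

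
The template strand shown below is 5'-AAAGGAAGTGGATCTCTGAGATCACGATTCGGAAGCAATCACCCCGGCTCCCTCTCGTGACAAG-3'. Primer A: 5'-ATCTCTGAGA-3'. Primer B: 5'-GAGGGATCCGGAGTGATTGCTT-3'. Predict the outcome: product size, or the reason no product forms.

No product — primer B has no binding site in the template.

Primer B (GAGGGATCCGGAGTGATTGCTT) does not match the top strand, and its reverse complement AAGCAATCACTCCGGATCCCTC does not match either.
With no annealing site for primer B, no amplification occurs.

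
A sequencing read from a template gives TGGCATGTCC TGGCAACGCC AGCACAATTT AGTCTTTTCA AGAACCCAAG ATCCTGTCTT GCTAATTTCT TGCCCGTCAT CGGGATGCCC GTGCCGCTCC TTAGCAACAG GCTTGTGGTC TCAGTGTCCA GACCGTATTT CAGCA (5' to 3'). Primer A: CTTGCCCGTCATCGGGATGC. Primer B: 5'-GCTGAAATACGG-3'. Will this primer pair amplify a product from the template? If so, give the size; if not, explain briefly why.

Primer A (CTTGCCCGTCATCGGGATGC) matches the top strand at positions 69–88; it acts as a forward primer.
Primer B's reverse complement is CCGTATTTCAGC, matching the top strand at positions 133–144; it acts as a reverse primer.
The 3' ends face each other across positions 69–144, giving a 76 bp product.

Yes — a 76 bp product.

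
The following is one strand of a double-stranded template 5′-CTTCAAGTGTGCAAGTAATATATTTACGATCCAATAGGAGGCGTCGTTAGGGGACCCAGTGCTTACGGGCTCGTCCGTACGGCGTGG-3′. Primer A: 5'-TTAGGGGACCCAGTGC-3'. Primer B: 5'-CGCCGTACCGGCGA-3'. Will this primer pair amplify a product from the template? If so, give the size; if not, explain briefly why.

No product — primer B has no binding site in the template.

Primer B (CGCCGTACCGGCGA) does not match the top strand, and its reverse complement TCGCCGGTACGGCG does not match either.
With no annealing site for primer B, no amplification occurs.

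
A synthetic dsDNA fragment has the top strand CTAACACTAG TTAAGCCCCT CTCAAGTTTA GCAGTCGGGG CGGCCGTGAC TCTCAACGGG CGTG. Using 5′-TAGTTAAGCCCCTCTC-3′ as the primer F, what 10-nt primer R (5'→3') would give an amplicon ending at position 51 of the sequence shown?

5'-AGTCACGGCC-3'

The forward primer binds at positions 8–23; the product's 3' end on the top strand is position 51.
The reverse primer anneals to the top strand over positions 42–51, i.e. to GGCCGTGACT.
Its sequence written 5'→3' is the reverse complement: AGTCACGGCC.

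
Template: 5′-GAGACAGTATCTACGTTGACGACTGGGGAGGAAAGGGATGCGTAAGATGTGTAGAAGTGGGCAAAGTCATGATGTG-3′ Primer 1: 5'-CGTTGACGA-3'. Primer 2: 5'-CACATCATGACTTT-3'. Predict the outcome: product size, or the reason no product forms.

Yes — a 63 bp product.

Primer 1 (CGTTGACGA) matches the top strand at positions 14–22; it acts as a forward primer.
Primer 2's reverse complement is AAAGTCATGATGTG, matching the top strand at positions 63–76; it acts as a reverse primer.
The 3' ends face each other across positions 14–76, giving a 63 bp product.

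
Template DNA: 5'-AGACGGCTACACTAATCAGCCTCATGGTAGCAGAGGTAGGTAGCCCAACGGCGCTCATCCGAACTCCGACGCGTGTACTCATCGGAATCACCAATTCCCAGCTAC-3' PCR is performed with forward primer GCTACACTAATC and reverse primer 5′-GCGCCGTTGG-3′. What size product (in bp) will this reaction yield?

Scanning the template, GCTACACTAATC occurs at positions 6–17; this primer anneals to the bottom strand there with its 3' end pointing downstream.
The reverse primer's reverse complement is CCAACGGCGC, which matches the template at positions 45–54.
Product length = (reverse-primer end) − (forward-primer start) + 1 = 54 − 6 + 1 = 49 bp.

49 bp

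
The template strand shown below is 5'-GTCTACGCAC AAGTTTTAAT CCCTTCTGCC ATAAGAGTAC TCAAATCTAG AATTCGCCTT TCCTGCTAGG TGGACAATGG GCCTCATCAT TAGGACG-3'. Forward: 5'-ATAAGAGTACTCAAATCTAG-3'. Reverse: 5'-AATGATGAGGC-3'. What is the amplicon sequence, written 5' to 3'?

The forward primer matches the template at positions 31–50.
The reverse primer's reverse complement is GCCTCATCATT, which matches the template at positions 81–91.
The product is the template from position 31 through 91 (61 bp).

5'-ATAAGAGTACTCAAATCTAGAATTCGCCTTTCCTGCTAGGTGGACAATGGGCCTCATCATT-3'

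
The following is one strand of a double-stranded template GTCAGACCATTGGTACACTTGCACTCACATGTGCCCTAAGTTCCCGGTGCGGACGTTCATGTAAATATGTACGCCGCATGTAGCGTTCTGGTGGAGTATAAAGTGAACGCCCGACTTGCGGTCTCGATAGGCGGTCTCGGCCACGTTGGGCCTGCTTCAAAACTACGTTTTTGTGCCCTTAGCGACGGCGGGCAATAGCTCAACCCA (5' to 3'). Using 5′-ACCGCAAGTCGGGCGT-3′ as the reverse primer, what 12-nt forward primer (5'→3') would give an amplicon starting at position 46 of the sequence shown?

The reverse primer's reverse complement ACGCCCGACTTGCGGT matches the template at positions 107–122; the product starts at position 46.
The forward primer is identical to the top strand over positions 46–57: GGTGCGGACGTT.

5'-GGTGCGGACGTT-3'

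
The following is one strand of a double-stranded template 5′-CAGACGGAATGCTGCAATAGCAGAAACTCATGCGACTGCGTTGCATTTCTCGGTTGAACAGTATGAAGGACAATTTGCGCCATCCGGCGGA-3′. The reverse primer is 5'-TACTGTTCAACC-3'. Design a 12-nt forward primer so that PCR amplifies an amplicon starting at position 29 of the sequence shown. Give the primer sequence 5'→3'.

The reverse primer's reverse complement GGTTGAACAGTA matches the template at positions 52–63; the product starts at position 29.
The forward primer is identical to the top strand over positions 29–40: CATGCGACTGCG.

5'-CATGCGACTGCG-3'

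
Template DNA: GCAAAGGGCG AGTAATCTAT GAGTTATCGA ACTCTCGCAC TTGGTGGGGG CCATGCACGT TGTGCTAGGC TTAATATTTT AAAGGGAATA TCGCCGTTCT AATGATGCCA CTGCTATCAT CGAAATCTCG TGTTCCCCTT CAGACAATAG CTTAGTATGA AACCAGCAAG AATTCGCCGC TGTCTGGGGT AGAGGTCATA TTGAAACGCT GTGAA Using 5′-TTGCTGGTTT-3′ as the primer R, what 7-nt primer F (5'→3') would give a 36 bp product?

The reverse primer's reverse complement AAACCAGCAA matches the template at positions 160–169, so the product ends at position 169.
A 36 bp product then starts at position 169 − 36 + 1 = 134.
The forward primer is identical to the top strand there: TCCCCTT.

5'-TCCCCTT-3'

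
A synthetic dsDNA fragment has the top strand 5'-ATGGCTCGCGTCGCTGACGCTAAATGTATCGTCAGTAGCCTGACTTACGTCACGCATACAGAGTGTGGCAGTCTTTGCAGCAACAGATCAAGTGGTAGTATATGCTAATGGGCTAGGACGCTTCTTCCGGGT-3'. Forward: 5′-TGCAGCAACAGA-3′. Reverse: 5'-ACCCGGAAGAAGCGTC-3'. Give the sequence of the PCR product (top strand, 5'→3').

The forward primer matches the template at positions 76–87.
Reverse complement of the reverse primer: GACGCTTCTTCCGGGT. This occurs on the top strand at positions 117–132.
The product is the template from position 76 through 132 (57 bp).

5'-TGCAGCAACAGATCAAGTGGTAGTATATGCTAATGGGCTAGGACGCTTCTTCCGGGT-3'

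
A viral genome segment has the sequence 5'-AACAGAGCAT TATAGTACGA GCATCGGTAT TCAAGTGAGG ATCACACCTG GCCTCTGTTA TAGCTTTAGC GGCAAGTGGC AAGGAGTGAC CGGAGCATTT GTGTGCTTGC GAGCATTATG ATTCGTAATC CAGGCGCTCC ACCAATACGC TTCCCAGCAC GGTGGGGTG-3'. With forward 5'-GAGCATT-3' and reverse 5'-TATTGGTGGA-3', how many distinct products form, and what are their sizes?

The forward primer GAGCATT matches the top strand at positions 5–11, 93–99, 111–117.
The reverse primer's reverse complement is TCCACCAATA, matching at positions 138–147.
Each forward site pairs with the reverse site to give a product ending at position 147: sizes 143, 55, 37 bp.

Three products: 143 bp, 55 bp, 37 bp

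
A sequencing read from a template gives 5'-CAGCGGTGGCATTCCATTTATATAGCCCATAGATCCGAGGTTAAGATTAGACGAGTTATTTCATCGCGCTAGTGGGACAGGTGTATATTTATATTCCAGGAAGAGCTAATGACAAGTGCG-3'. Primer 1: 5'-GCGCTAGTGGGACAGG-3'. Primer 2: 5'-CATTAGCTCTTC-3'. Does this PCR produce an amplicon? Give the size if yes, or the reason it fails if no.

Yes — a 46 bp product.

Primer 1 (GCGCTAGTGGGACAGG) matches the top strand at positions 66–81; it acts as a forward primer.
Primer 2's reverse complement is GAAGAGCTAATG, matching the top strand at positions 100–111; it acts as a reverse primer.
The 3' ends face each other across positions 66–111, giving a 46 bp product.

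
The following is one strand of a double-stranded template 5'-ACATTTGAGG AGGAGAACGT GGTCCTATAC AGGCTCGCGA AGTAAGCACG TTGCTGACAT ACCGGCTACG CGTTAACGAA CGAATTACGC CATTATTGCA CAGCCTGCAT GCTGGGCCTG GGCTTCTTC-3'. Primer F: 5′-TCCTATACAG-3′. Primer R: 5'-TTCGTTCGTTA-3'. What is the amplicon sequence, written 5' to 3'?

5'-TCCTATACAGGCTCGCGAAGTAAGCACGTTGCTGACATACCGGCTACGCGTTAACGAACGAA-3'

Forward primer TCCTATACAG is found on the top strand at positions 23–32.
Taking the reverse complement of TTCGTTCGTTA gives TAACGAACGAA, found at positions 74–84 on the template; the primer anneals here to the top strand with its 3' end pointing upstream.
The product is the template from position 23 through 84 (62 bp).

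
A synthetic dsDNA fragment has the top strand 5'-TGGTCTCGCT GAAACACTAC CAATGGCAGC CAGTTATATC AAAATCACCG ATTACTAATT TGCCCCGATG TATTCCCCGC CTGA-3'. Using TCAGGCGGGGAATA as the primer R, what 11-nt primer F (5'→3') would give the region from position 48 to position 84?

5'-CCGATTACTAA-3'

The reverse primer's reverse complement TATTCCCCGCCTGA matches the template at positions 71–84; the product starts at position 48.
The forward primer is identical to the top strand over positions 48–58: CCGATTACTAA.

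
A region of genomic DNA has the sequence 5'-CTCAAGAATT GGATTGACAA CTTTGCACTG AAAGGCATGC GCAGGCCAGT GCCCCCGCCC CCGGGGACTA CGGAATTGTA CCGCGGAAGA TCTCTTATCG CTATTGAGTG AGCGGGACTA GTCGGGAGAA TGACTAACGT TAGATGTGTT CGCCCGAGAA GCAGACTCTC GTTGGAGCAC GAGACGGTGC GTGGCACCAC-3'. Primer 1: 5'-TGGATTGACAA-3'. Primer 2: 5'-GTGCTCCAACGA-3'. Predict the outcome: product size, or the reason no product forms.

Yes — a 171 bp product.

Primer 1 (TGGATTGACAA) matches the top strand at positions 10–20; it acts as a forward primer.
Primer 2's reverse complement is TCGTTGGAGCAC, matching the top strand at positions 169–180; it acts as a reverse primer.
The 3' ends face each other across positions 10–180, giving a 171 bp product.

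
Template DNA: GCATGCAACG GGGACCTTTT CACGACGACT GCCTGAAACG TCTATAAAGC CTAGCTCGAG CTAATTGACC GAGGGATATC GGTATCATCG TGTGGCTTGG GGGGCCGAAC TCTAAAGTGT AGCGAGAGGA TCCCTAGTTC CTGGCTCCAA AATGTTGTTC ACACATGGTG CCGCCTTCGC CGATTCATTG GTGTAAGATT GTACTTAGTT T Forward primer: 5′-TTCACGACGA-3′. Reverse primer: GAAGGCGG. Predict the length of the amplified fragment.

160 bp

Forward primer TTCACGACGA is found on the top strand at positions 19–28.
Reverse complement of the reverse primer: CCGCCTTC. This occurs on the top strand at positions 171–178.
The product runs from position 19 to position 178, so its length is 178 − 19 + 1 = 160 bp.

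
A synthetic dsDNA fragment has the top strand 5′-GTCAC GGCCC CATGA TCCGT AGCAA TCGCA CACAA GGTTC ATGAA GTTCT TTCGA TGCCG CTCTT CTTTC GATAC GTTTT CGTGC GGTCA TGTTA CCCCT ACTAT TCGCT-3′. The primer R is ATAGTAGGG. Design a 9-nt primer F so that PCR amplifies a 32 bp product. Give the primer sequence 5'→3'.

The reverse primer's reverse complement CCCTACTAT matches the template at positions 97–105, so the product ends at position 105.
A 32 bp product then starts at position 105 − 32 + 1 = 74.
The forward primer is identical to the top strand there: ACGTTTTCG.

5'-ACGTTTTCG-3'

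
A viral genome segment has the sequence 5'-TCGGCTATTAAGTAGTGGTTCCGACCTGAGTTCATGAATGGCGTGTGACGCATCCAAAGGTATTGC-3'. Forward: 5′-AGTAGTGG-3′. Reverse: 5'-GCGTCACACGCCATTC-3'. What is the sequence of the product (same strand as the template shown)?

5'-AGTAGTGGTTCCGACCTGAGTTCATGAATGGCGTGTGACGC-3'

Forward primer AGTAGTGG is found on the top strand at positions 11–18.
The reverse primer's reverse complement is GAATGGCGTGTGACGC, which matches the template at positions 36–51.
The product is the template from position 11 through 51 (41 bp).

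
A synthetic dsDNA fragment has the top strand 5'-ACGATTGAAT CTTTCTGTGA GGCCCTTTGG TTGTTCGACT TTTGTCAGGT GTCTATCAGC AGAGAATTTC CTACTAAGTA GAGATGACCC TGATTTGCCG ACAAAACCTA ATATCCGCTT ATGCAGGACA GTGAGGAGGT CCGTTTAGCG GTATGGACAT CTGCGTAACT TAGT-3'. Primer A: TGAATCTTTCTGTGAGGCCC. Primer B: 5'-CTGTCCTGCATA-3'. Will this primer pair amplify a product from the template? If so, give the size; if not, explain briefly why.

Primer A (TGAATCTTTCTGTGAGGCCC) matches the top strand at positions 6–25; it acts as a forward primer.
Primer B's reverse complement is TATGCAGGACAG, matching the top strand at positions 120–131; it acts as a reverse primer.
The 3' ends face each other across positions 6–131, giving a 126 bp product.

Yes — a 126 bp product.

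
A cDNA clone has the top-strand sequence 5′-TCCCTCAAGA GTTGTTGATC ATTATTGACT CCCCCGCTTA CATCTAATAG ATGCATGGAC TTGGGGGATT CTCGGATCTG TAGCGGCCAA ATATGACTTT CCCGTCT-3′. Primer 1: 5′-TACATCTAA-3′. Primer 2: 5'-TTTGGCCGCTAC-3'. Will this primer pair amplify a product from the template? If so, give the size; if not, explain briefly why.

Primer 1 (TACATCTAA) matches the top strand at positions 39–47; it acts as a forward primer.
Primer 2's reverse complement is GTAGCGGCCAAA, matching the top strand at positions 80–91; it acts as a reverse primer.
The 3' ends face each other across positions 39–91, giving a 53 bp product.

Yes — a 53 bp product.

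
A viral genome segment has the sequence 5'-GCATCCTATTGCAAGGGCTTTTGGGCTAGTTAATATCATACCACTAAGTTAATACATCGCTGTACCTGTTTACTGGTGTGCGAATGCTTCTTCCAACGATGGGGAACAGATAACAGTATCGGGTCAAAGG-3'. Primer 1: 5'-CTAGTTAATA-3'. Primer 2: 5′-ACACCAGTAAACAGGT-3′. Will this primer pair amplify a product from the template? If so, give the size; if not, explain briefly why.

Primer 1 (CTAGTTAATA) matches the top strand at positions 26–35; it acts as a forward primer.
Primer 2's reverse complement is ACCTGTTTACTGGTGT, matching the top strand at positions 64–79; it acts as a reverse primer.
The 3' ends face each other across positions 26–79, giving a 54 bp product.

Yes — a 54 bp product.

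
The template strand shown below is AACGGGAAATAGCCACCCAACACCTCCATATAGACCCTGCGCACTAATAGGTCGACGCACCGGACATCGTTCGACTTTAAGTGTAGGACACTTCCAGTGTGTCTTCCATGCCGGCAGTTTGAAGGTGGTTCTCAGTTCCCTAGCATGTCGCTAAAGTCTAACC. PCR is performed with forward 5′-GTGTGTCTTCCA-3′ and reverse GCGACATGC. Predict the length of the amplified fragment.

Forward primer GTGTGTCTTCCA is found on the top strand at positions 97–108.
Taking the reverse complement of GCGACATGC gives GCATGTCGC, found at positions 143–151 on the template; the primer anneals here to the top strand with its 3' end pointing upstream.
Product length = (reverse-primer end) − (forward-primer start) + 1 = 151 − 97 + 1 = 55 bp.

55 bp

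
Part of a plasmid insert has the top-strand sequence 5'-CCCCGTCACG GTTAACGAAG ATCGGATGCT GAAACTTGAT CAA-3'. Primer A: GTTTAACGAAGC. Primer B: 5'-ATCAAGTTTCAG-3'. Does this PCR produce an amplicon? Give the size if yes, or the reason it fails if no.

No product — primer A has no binding site in the template.

Primer A (GTTTAACGAAGC) does not match the top strand, and its reverse complement GCTTCGTTAAAC does not match either.
With no annealing site for primer A, no amplification occurs.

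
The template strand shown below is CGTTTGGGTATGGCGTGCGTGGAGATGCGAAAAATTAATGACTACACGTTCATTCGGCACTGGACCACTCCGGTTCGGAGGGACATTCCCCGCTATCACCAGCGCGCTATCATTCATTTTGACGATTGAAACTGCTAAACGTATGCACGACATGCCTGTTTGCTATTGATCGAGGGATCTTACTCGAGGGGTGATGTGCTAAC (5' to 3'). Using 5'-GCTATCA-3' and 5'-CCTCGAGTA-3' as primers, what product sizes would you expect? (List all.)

98 bp, 84 bp

The forward primer GCTATCA matches the top strand at positions 92–98, 106–112.
The reverse primer's reverse complement is TACTCGAGG, matching at positions 181–189.
Each forward site pairs with the reverse site to give a product ending at position 189: sizes 98, 84 bp.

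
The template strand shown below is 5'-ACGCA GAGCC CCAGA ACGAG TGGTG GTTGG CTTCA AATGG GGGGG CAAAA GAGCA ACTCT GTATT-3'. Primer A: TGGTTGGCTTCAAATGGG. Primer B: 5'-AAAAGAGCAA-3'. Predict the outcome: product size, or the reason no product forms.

Primer A (TGGTTGGCTTCAAATGGG) matches the top strand at positions 24–41 (3' end points downstream).
Primer B (AAAAGAGCAA) also matches the top strand directly, at positions 47–56 — its reverse complement TTGCTCTTTT is not present.
Both primers anneal to the bottom strand with 3' ends pointing the same way, so neither can prime synthesis back toward the other.

No product — both primers anneal to the same strand and extend in the same direction.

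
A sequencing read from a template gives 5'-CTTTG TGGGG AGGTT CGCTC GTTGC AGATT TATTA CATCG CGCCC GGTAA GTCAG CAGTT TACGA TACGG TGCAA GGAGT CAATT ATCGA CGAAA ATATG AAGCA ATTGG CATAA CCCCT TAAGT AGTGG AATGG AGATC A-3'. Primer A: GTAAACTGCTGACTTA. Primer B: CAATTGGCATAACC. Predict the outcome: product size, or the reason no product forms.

No product — the primers' 3' ends point away from each other.

Primer A (GTAAACTGCTGACTTA) has reverse complement TAAGTCAGCAGTTTAC, which matches the top strand at positions 48–63; primer A anneals to the top strand there with its 3' end pointing upstream toward position 48.
Primer B (CAATTGGCATAACC) matches the top strand directly at positions 104–117; it anneals to the bottom strand with its 3' end pointing downstream toward position 117.
The 3' ends diverge (primer A extends toward position 1, primer B toward position 141), so the primers never converge on a shared product.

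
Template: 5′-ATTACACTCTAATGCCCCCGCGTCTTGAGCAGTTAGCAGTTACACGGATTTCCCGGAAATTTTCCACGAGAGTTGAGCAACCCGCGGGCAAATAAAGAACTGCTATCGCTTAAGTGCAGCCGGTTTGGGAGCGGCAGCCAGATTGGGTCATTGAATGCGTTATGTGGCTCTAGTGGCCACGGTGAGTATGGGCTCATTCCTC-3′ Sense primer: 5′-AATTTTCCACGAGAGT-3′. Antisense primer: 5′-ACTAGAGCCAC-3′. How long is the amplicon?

Forward primer AATTTTCCACGAGAGT is found on the top strand at positions 58–73.
Reverse complement of the reverse primer: GTGGCTCTAGT. This occurs on the top strand at positions 164–174.
Product length = (reverse-primer end) − (forward-primer start) + 1 = 174 − 58 + 1 = 117 bp.

117 bp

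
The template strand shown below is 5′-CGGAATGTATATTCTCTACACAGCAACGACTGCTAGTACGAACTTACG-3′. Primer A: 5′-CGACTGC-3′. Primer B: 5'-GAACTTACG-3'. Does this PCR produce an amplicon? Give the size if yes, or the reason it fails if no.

No product — both primers anneal to the same strand and extend in the same direction.

Primer A (CGACTGC) matches the top strand at positions 27–33 (3' end points downstream).
Primer B (GAACTTACG) also matches the top strand directly, at positions 40–48 — its reverse complement CGTAAGTTC is not present.
Both primers anneal to the bottom strand with 3' ends pointing the same way, so neither can prime synthesis back toward the other.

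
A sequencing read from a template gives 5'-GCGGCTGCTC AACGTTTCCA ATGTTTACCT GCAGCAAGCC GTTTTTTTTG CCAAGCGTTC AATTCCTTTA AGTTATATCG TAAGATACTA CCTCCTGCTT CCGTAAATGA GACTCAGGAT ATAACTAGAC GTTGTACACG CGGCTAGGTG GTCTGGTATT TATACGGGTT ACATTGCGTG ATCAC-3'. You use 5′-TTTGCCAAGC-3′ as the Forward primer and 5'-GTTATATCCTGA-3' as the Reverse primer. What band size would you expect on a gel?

Scanning the template, TTTGCCAAGC occurs at positions 47–56; this primer anneals to the bottom strand there with its 3' end pointing downstream.
Reverse complement of the reverse primer: TCAGGATATAAC. This occurs on the top strand at positions 114–125.
Product length = (reverse-primer end) − (forward-primer start) + 1 = 125 − 47 + 1 = 79 bp.

79 bp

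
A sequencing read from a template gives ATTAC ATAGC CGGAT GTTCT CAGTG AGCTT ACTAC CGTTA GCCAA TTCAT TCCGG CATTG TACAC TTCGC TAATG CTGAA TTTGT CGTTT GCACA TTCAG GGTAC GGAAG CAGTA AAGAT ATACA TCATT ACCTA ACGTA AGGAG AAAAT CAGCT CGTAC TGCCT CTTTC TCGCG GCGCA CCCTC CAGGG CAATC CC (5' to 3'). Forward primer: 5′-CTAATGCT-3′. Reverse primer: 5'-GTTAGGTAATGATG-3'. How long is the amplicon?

68 bp

The forward primer matches the template at positions 70–77.
Reverse complement of the reverse primer: CATCATTACCTAAC. This occurs on the top strand at positions 124–137.
Product length = (reverse-primer end) − (forward-primer start) + 1 = 137 − 70 + 1 = 68 bp.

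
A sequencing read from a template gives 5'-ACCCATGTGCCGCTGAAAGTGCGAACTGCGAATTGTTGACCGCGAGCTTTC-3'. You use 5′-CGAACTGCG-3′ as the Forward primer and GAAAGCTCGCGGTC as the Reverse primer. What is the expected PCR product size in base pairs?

The forward primer matches the template at positions 22–30.
The reverse primer's reverse complement is GACCGCGAGCTTTC, which matches the template at positions 38–51.
Product length = (reverse-primer end) − (forward-primer start) + 1 = 51 − 22 + 1 = 30 bp.

30 bp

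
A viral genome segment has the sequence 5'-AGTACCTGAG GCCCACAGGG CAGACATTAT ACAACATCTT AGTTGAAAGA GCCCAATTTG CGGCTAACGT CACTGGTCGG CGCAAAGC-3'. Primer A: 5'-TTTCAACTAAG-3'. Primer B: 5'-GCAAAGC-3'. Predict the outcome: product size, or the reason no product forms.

Primer A (TTTCAACTAAG) has reverse complement CTTAGTTGAAA, which matches the top strand at positions 38–48; primer A anneals to the top strand there with its 3' end pointing upstream toward position 38.
Primer B (GCAAAGC) matches the top strand directly at positions 82–88; it anneals to the bottom strand with its 3' end pointing downstream toward position 88.
The 3' ends diverge (primer A extends toward position 1, primer B toward position 88), so the primers never converge on a shared product.

No product — the primers' 3' ends point away from each other.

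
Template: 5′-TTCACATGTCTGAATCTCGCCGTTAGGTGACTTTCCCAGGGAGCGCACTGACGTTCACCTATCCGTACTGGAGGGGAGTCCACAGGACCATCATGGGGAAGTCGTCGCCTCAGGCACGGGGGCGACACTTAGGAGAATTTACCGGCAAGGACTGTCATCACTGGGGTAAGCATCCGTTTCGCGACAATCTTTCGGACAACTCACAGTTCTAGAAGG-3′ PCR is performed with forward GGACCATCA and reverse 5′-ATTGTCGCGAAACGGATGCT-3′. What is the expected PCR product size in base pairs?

Scanning the template, GGACCATCA occurs at positions 85–93; this primer anneals to the bottom strand there with its 3' end pointing downstream.
Taking the reverse complement of ATTGTCGCGAAACGGATGCT gives AGCATCCGTTTCGCGACAAT, found at positions 169–188 on the template; the primer anneals here to the top strand with its 3' end pointing upstream.
Amplicon spans positions 85–188: 104 bp.

104 bp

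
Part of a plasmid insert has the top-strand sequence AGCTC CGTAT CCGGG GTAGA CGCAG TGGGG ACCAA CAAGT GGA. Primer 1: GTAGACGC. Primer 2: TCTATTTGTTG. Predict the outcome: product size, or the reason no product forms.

Primer 2 (TCTATTTGTTG) does not match the top strand, and its reverse complement CAACAAATAGA does not match either.
With no annealing site for primer 2, no amplification occurs.

No product — primer 2 has no binding site in the template.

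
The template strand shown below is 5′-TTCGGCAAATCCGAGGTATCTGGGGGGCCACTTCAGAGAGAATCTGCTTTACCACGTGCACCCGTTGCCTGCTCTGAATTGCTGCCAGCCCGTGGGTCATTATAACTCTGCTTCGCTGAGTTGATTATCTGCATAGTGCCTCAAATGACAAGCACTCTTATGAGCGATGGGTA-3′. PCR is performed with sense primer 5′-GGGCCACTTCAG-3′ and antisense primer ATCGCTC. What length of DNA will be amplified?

Scanning the template, GGGCCACTTCAG occurs at positions 25–36; this primer anneals to the bottom strand there with its 3' end pointing downstream.
The reverse primer's reverse complement is GAGCGAT, which matches the template at positions 162–168.
Product length = (reverse-primer end) − (forward-primer start) + 1 = 168 − 25 + 1 = 144 bp.

144 bp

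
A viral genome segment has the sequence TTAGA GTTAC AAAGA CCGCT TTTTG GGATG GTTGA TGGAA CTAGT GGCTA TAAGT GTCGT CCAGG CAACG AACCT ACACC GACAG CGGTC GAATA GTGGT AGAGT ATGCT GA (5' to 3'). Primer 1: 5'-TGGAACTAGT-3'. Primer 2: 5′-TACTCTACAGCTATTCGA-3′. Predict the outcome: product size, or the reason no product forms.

Primer 2 (TACTCTACAGCTATTCGA) does not match the top strand, and its reverse complement TCGAATAGCTGTAGAGTA does not match either.
With no annealing site for primer 2, no amplification occurs.

No product — primer 2 has no binding site in the template.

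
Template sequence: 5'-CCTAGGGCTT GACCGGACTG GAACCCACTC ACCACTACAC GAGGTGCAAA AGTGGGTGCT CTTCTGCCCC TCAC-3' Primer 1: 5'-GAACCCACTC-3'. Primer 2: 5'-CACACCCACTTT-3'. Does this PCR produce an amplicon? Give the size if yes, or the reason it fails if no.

Primer 2 (CACACCCACTTT) does not match the top strand, and its reverse complement AAAGTGGGTGTG does not match either.
With no annealing site for primer 2, no amplification occurs.

No product — primer 2 has no binding site in the template.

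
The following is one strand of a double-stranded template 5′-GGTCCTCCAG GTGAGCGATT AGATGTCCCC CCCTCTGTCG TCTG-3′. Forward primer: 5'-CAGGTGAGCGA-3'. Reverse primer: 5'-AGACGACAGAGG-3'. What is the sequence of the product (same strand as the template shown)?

The forward primer matches the template at positions 8–18.
Taking the reverse complement of AGACGACAGAGG gives CCTCTGTCGTCT, found at positions 32–43 on the template; the primer anneals here to the top strand with its 3' end pointing upstream.
The product is the template from position 8 through 43 (36 bp).

5'-CAGGTGAGCGATTAGATGTCCCCCCCTCTGTCGTCT-3'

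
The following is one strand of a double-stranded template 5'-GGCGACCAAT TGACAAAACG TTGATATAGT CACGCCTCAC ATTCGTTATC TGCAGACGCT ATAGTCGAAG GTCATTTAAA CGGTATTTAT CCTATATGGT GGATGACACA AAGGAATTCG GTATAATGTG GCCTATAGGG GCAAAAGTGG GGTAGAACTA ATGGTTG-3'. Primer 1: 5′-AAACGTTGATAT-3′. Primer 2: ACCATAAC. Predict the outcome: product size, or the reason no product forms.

No product — primer 2 has no binding site in the template.

Primer 2 (ACCATAAC) does not match the top strand, and its reverse complement GTTATGGT does not match either.
With no annealing site for primer 2, no amplification occurs.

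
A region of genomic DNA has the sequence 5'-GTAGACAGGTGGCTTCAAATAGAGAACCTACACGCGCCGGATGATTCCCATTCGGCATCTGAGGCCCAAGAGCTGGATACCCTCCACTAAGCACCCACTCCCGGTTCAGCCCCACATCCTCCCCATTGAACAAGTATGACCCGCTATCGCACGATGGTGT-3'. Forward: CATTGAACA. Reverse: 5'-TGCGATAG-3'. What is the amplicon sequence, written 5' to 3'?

Scanning the template, CATTGAACA occurs at positions 124–132; this primer anneals to the bottom strand there with its 3' end pointing downstream.
Taking the reverse complement of TGCGATAG gives CTATCGCA, found at positions 144–151 on the template; the primer anneals here to the top strand with its 3' end pointing upstream.
The product is the template from position 124 through 151 (28 bp).

5'-CATTGAACAAGTATGACCCGCTATCGCA-3'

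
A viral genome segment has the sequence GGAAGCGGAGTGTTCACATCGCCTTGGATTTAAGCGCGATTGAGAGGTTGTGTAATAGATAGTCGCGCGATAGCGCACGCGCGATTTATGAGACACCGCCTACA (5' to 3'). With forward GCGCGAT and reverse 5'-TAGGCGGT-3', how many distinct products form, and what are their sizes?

The forward primer GCGCGAT matches the top strand at positions 34–40, 65–71, 79–85.
The reverse primer's reverse complement is ACCGCCTA, matching at positions 95–102.
Each forward site pairs with the reverse site to give a product ending at position 102: sizes 69, 38, 24 bp.

Three products: 69 bp, 38 bp, 24 bp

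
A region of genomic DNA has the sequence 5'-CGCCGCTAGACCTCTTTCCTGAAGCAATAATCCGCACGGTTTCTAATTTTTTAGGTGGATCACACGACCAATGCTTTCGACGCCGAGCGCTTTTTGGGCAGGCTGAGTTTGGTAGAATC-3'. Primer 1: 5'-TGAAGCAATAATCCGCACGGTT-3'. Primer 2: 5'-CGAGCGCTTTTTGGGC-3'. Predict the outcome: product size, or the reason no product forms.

Primer 1 (TGAAGCAATAATCCGCACGGTT) matches the top strand at positions 20–41 (3' end points downstream).
Primer 2 (CGAGCGCTTTTTGGGC) also matches the top strand directly, at positions 84–99 — its reverse complement GCCCAAAAAGCGCTCG is not present.
Both primers anneal to the bottom strand with 3' ends pointing the same way, so neither can prime synthesis back toward the other.

No product — both primers anneal to the same strand and extend in the same direction.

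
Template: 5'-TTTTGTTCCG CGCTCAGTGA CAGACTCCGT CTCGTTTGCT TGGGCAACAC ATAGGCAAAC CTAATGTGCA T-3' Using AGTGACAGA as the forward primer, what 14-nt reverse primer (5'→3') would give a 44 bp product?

5'-TTTGCCTATGTGTT-3'

The forward primer binds at positions 16–24, so a 44 bp product ends at position 16 + 44 − 1 = 59.
The reverse primer anneals to the top strand over positions 46–59, i.e. to AACACATAGGCAAA.
Its sequence written 5'→3' is the reverse complement: TTTGCCTATGTGTT.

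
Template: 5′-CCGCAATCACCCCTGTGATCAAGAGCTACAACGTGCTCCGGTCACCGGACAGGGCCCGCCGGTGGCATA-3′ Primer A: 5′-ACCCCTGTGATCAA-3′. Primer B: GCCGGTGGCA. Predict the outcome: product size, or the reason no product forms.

Primer A (ACCCCTGTGATCAA) matches the top strand at positions 9–22 (3' end points downstream).
Primer B (GCCGGTGGCA) also matches the top strand directly, at positions 58–67 — its reverse complement TGCCACCGGC is not present.
Both primers anneal to the bottom strand with 3' ends pointing the same way, so neither can prime synthesis back toward the other.

No product — both primers anneal to the same strand and extend in the same direction.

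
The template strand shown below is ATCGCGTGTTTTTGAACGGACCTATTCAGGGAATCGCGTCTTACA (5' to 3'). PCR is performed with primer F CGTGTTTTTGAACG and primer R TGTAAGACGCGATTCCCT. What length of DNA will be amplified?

Scanning the template, CGTGTTTTTGAACG occurs at positions 5–18; this primer anneals to the bottom strand there with its 3' end pointing downstream.
The reverse primer's reverse complement is AGGGAATCGCGTCTTACA, which matches the template at positions 28–45.
The product runs from position 5 to position 45, so its length is 45 − 5 + 1 = 41 bp.

41 bp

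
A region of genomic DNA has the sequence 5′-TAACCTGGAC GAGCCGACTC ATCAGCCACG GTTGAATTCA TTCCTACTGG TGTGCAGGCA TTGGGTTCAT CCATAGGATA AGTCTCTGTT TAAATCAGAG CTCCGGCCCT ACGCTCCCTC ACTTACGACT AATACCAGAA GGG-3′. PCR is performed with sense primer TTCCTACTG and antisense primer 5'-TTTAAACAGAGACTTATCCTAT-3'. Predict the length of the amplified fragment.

Forward primer TTCCTACTG is found on the top strand at positions 41–49.
Reverse complement of the reverse primer: ATAGGATAAGTCTCTGTTTAAA. This occurs on the top strand at positions 73–94.
The product runs from position 41 to position 94, so its length is 94 − 41 + 1 = 54 bp.

54 bp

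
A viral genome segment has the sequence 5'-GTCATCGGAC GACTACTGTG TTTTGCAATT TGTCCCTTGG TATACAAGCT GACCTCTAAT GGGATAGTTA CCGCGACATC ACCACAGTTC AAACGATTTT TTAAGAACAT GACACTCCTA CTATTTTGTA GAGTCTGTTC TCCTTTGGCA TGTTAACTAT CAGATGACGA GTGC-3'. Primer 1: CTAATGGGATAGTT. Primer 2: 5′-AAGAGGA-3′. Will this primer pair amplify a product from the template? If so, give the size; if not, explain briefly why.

No product — primer 2 has no binding site in the template.

Primer 2 (AAGAGGA) does not match the top strand, and its reverse complement TCCTCTT does not match either.
With no annealing site for primer 2, no amplification occurs.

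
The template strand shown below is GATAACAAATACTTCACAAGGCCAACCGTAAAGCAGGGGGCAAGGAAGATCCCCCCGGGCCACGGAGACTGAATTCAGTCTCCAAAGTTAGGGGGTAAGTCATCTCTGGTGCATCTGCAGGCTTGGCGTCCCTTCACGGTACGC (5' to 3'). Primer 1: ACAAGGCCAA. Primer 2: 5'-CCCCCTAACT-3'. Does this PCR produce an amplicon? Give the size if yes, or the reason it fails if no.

Yes — an 80 bp product.

Primer 1 (ACAAGGCCAA) matches the top strand at positions 16–25; it acts as a forward primer.
Primer 2's reverse complement is AGTTAGGGGG, matching the top strand at positions 86–95; it acts as a reverse primer.
The 3' ends face each other across positions 16–95, giving an 80 bp product.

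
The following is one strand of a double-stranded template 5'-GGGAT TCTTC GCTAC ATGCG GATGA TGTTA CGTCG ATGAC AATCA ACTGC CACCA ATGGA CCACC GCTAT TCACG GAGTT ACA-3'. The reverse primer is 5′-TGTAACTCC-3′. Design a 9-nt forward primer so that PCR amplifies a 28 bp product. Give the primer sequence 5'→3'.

5'-ATGGACCAC-3'

The reverse primer's reverse complement GGAGTTACA matches the template at positions 75–83, so the product ends at position 83.
A 28 bp product then starts at position 83 − 28 + 1 = 56.
The forward primer is identical to the top strand there: ATGGACCAC.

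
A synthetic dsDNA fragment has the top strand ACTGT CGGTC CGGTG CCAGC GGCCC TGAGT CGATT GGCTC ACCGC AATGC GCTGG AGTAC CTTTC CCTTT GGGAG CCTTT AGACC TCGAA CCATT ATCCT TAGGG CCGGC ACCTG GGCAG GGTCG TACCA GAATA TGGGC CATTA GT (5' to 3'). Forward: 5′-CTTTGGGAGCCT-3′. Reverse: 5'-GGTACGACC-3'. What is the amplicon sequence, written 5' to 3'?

Forward primer CTTTGGGAGCCT is found on the top strand at positions 67–78.
The reverse primer's reverse complement is GGTCGTACC, which matches the template at positions 121–129.
The product is the template from position 67 through 129 (63 bp).

5'-CTTTGGGAGCCTTTAGACCTCGAACCATTATCCTTAGGGCCGGCACCTGGGCAGGGTCGTACC-3'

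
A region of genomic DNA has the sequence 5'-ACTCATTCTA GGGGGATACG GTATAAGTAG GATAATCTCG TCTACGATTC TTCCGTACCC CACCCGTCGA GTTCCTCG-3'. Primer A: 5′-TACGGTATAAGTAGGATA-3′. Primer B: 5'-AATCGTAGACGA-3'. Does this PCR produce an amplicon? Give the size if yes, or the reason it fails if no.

Primer A (TACGGTATAAGTAGGATA) matches the top strand at positions 17–34; it acts as a forward primer.
Primer B's reverse complement is TCGTCTACGATT, matching the top strand at positions 38–49; it acts as a reverse primer.
The 3' ends face each other across positions 17–49, giving a 33 bp product.

Yes — a 33 bp product.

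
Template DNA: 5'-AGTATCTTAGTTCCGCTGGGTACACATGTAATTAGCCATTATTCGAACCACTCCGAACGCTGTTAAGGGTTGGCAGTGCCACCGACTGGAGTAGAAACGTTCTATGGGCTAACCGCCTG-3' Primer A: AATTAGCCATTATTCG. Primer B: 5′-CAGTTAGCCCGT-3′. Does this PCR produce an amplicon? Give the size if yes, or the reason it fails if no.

No product — primer B has no binding site in the template.

Primer B (CAGTTAGCCCGT) does not match the top strand, and its reverse complement ACGGGCTAACTG does not match either.
With no annealing site for primer B, no amplification occurs.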